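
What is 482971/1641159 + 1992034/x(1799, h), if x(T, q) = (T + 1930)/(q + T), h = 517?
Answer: 229441579590035/185450967 ≈ 1.2372e+6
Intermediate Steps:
x(T, q) = (1930 + T)/(T + q)
482971/1641159 + 1992034/x(1799, h) = 482971/1641159 + 1992034/(((1930 + 1799)/(1799 + 517))) = 482971*(1/1641159) + 1992034/((3729/2316)) = 482971/1641159 + 1992034/(((1/2316)*3729)) = 482971/1641159 + 1992034/(1243/772) = 482971/1641159 + 1992034*(772/1243) = 482971/1641159 + 139804568/113 = 229441579590035/185450967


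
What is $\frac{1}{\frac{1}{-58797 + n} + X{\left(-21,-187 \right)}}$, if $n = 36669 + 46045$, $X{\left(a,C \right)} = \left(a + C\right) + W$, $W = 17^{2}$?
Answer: $\frac{23917}{1937278} \approx 0.012346$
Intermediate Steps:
$W = 289$
$X{\left(a,C \right)} = 289 + C + a$ ($X{\left(a,C \right)} = \left(a + C\right) + 289 = \left(C + a\right) + 289 = 289 + C + a$)
$n = 82714$
$\frac{1}{\frac{1}{-58797 + n} + X{\left(-21,-187 \right)}} = \frac{1}{\frac{1}{-58797 + 82714} - -81} = \frac{1}{\frac{1}{23917} + 81} = \frac{1}{\frac{1937278}{23917}} = \frac{23917}{1937278}$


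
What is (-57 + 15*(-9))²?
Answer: 36864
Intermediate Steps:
(-57 + 15*(-9))² = (-57 - 135)² = (-192)² = 36864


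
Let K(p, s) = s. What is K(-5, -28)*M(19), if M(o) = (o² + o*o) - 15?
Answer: -19796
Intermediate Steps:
M(o) = -15 + 2*o² (M(o) = (o² + o²) - 15 = 2*o² - 15 = -15 + 2*o²)
K(-5, -28)*M(19) = -28*(-15 + 2*19²) = -28*(-15 + 2*361) = -28*(-15 + 722) = -28*707 = -19796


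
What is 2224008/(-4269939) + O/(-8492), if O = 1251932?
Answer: -40640602637/274699409 ≈ -147.95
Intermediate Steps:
2224008/(-4269939) + O/(-8492) = 2224008/(-4269939) + 1251932/(-8492) = 2224008*(-1/4269939) + 1251932*(-1/8492) = -741336/1423313 - 28453/193 = -40640602637/274699409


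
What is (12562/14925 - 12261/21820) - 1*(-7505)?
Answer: 488839134983/65132700 ≈ 7505.3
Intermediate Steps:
(12562/14925 - 12261/21820) - 1*(-7505) = (12562*(1/14925) - 12261*1/21820) + 7505 = (12562/14925 - 12261/21820) + 7505 = 18221483/65132700 + 7505 = 488839134983/65132700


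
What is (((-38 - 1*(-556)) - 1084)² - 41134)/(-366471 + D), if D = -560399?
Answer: -139611/463435 ≈ -0.30125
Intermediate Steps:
(((-38 - 1*(-556)) - 1084)² - 41134)/(-366471 + D) = (((-38 - 1*(-556)) - 1084)² - 41134)/(-366471 - 560399) = (((-38 + 556) - 1084)² - 41134)/(-926870) = ((518 - 1084)² - 41134)*(-1/926870) = ((-566)² - 41134)*(-1/926870) = (320356 - 41134)*(-1/926870) = 279222*(-1/926870) = -139611/463435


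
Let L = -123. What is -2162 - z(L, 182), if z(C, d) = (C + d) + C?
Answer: -2098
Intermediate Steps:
z(C, d) = d + 2*C
-2162 - z(L, 182) = -2162 - (182 + 2*(-123)) = -2162 - (182 - 246) = -2162 - 1*(-64) = -2162 + 64 = -2098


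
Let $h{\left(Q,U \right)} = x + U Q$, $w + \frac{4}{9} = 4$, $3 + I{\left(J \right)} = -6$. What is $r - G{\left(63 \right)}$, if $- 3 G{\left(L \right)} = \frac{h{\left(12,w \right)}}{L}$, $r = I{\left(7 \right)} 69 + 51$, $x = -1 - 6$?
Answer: $- \frac{323083}{567} \approx -569.81$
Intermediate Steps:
$I{\left(J \right)} = -9$ ($I{\left(J \right)} = -3 - 6 = -9$)
$w = \frac{32}{9}$ ($w = - \frac{4}{9} + 4 = \frac{32}{9} \approx 3.5556$)
$x = -7$ ($x = -1 - 6 = -7$)
$h{\left(Q,U \right)} = -7 + Q U$ ($h{\left(Q,U \right)} = -7 + U Q = -7 + Q U$)
$r = -570$ ($r = \left(-9\right) 69 + 51 = -621 + 51 = -570$)
$G{\left(L \right)} = - \frac{107}{9 L}$ ($G{\left(L \right)} = - \frac{\left(-7 + 12 \cdot \frac{32}{9}\right) \frac{1}{L}}{3} = - \frac{\left(-7 + \frac{128}{3}\right) \frac{1}{L}}{3} = - \frac{\frac{107}{3} \frac{1}{L}}{3} = - \frac{107}{9 L}$)
$r - G{\left(63 \right)} = -570 - - \frac{107}{9 \cdot 63} = -570 - \left(- \frac{107}{9}\right) \frac{1}{63} = -570 - - \frac{107}{567} = -570 + \frac{107}{567} = - \frac{323083}{567}$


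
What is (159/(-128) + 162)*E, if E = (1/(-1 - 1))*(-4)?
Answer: 20577/64 ≈ 321.52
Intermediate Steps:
E = 2 (E = (1/(-2))*(-4) = (1*(-½))*(-4) = -½*(-4) = 2)
(159/(-128) + 162)*E = (159/(-128) + 162)*2 = (159*(-1/128) + 162)*2 = (-159/128 + 162)*2 = (20577/128)*2 = 20577/64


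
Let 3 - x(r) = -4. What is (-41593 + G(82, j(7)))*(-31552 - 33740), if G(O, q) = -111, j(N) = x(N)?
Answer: 2722937568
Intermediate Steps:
x(r) = 7 (x(r) = 3 - 1*(-4) = 3 + 4 = 7)
j(N) = 7
(-41593 + G(82, j(7)))*(-31552 - 33740) = (-41593 - 111)*(-31552 - 33740) = -41704*(-65292) = 2722937568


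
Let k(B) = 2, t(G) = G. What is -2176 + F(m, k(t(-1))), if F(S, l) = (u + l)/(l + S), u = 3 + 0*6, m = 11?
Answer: -28283/13 ≈ -2175.6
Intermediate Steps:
u = 3 (u = 3 + 0 = 3)
F(S, l) = (3 + l)/(S + l) (F(S, l) = (3 + l)/(l + S) = (3 + l)/(S + l))
-2176 + F(m, k(t(-1))) = -2176 + (3 + 2)/(11 + 2) = -2176 + 5/13 = -28283/13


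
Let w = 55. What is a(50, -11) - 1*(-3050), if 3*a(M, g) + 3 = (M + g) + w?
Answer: 9241/3 ≈ 3080.3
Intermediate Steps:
a(M, g) = 52/3 + M/3 + g/3 (a(M, g) = -1 + ((M + g) + 55)/3 = -1 + (55 + M + g)/3 = -1 + (55/3 + M/3 + g/3) = 52/3 + M/3 + g/3)
a(50, -11) - 1*(-3050) = (52/3 + (1/3)*50 + (1/3)*(-11)) - 1*(-3050) = (52/3 + 50/3 - 11/3) + 3050 = 91/3 + 3050 = 9241/3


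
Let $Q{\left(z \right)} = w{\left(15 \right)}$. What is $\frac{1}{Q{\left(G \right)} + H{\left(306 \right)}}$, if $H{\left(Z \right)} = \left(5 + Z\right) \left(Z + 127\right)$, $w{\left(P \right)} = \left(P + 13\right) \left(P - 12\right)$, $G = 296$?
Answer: $\frac{1}{134747} \approx 7.4213 \cdot 10^{-6}$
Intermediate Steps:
$w{\left(P \right)} = \left(-12 + P\right) \left(13 + P\right)$ ($w{\left(P \right)} = \left(13 + P\right) \left(-12 + P\right) = \left(-12 + P\right) \left(13 + P\right)$)
$H{\left(Z \right)} = \left(5 + Z\right) \left(127 + Z\right)$
$Q{\left(z \right)} = 84$ ($Q{\left(z \right)} = -156 + 15 + 15^{2} = -156 + 15 + 225 = 84$)
$\frac{1}{Q{\left(G \right)} + H{\left(306 \right)}} = \frac{1}{84 + \left(635 + 306^{2} + 132 \cdot 306\right)} = \frac{1}{84 + \left(635 + 93636 + 40392\right)} = \frac{1}{84 + 134663} = \frac{1}{134747}$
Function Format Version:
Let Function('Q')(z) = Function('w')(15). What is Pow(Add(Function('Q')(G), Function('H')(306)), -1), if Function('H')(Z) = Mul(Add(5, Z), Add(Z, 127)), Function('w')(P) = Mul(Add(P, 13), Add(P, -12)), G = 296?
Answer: Rational(1, 134747) ≈ 7.4213e-6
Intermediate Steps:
Function('w')(P) = Mul(Add(-12, P), Add(13, P)) (Function('w')(P) = Mul(Add(13, P), Add(-12, P)) = Mul(Add(-12, P), Add(13, P)))
Function('H')(Z) = Mul(Add(5, Z), Add(127, Z))
Function('Q')(z) = 84 (Function('Q')(z) = Add(-156, 15, Pow(15, 2)) = Add(-156, 15, 225) = 84)
Pow(Add(Function('Q')(G), Function('H')(306)), -1) = Pow(Add(84, Add(635, Pow(306, 2), Mul(132, 306))), -1) = Pow(Add(84, Add(635, 93636, 40392)), -1) = Pow(Add(84, 134663), -1) = Pow(134747, -1) = Rational(1, 134747)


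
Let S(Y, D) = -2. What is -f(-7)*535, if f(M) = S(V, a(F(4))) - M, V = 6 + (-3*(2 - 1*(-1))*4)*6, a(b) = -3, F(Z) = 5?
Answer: -2675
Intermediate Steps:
V = -210 (V = 6 + (-3*(2 + 1)*4)*6 = 6 + (-3*3*4)*6 = 6 - 9*4*6 = 6 - 36*6 = 6 - 216 = -210)
f(M) = -2 - M
-f(-7)*535 = -(-2 - 1*(-7))*535 = -(-2 + 7)*535 = -5*535 = -1*2675 = -2675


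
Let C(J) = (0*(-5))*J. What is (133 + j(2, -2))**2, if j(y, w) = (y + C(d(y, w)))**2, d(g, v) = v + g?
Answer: 18769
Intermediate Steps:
d(g, v) = g + v
C(J) = 0 (C(J) = 0*J = 0)
j(y, w) = y**2 (j(y, w) = (y + 0)**2 = y**2)
(133 + j(2, -2))**2 = (133 + 2**2)**2 = (133 + 4)**2 = 137**2 = 18769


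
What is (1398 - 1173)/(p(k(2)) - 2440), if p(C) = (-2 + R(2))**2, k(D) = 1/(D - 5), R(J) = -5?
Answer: -75/797 ≈ -0.094103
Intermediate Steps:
k(D) = 1/(-5 + D)
p(C) = 49 (p(C) = (-2 - 5)**2 = (-7)**2 = 49)
(1398 - 1173)/(p(k(2)) - 2440) = (1398 - 1173)/(49 - 2440) = 225/(-2391) = 225*(-1/2391) = -75/797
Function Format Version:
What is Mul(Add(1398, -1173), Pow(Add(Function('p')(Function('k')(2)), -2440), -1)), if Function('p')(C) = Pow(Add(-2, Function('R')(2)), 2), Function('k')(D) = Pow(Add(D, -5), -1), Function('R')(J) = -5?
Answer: Rational(-75, 797) ≈ -0.094103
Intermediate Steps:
Function('k')(D) = Pow(Add(-5, D), -1)
Function('p')(C) = 49 (Function('p')(C) = Pow(Add(-2, -5), 2) = Pow(-7, 2) = 49)
Mul(Add(1398, -1173), Pow(Add(Function('p')(Function('k')(2)), -2440), -1)) = Mul(Add(1398, -1173), Pow(Add(49, -2440), -1)) = Mul(225, Pow(-2391, -1)) = Mul(225, Rational(-1, 2391)) = Rational(-75, 797)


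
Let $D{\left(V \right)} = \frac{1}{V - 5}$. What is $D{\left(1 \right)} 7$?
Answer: $- \frac{7}{4} \approx -1.75$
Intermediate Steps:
$D{\left(V \right)} = \frac{1}{-5 + V}$
$D{\left(1 \right)} 7 = \frac{1}{-5 + 1} \cdot 7 = \frac{1}{-4} \cdot 7 = \left(- \frac{1}{4}\right) 7 = - \frac{7}{4}$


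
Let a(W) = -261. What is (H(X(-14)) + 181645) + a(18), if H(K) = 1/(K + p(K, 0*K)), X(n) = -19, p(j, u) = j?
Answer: 6892591/38 ≈ 1.8138e+5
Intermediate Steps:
H(K) = 1/(2*K) (H(K) = 1/(K + K) = 1/(2*K))
(H(X(-14)) + 181645) + a(18) = ((½)/(-19) + 181645) - 261 = ((½)*(-1/19) + 181645) - 261 = (-1/38 + 181645) - 261 = 6902509/38 - 261 = 6892591/38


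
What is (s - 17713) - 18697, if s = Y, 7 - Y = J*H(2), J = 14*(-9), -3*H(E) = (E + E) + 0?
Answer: -36571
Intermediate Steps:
H(E) = -2*E/3 (H(E) = -((E + E) + 0)/3 = -(2*E + 0)/3 = -2*E/3)
J = -126
Y = -161 (Y = 7 - (-126)*(-⅔*2) = 7 - (-126)*(-4)/3 = 7 - 1*168 = 7 - 168 = -161)
s = -161
(s - 17713) - 18697 = (-161 - 17713) - 18697 = -17874 - 18697 = -36571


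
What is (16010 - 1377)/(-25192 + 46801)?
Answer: 14633/21609 ≈ 0.67717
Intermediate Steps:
(16010 - 1377)/(-25192 + 46801) = 14633/21609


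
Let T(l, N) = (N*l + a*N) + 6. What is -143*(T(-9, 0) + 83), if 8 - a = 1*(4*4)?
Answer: -12727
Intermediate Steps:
a = -8 (a = 8 - 4*4 = 8 - 16 = -8)
T(l, N) = 6 - 8*N + N*l (T(l, N) = (N*l - 8*N) + 6 = (-8*N + N*l) + 6 = 6 - 8*N + N*l)
-143*(T(-9, 0) + 83) = -143*((6 - 8*0 + 0*(-9)) + 83) = -143*((6 + 0 + 0) + 83) = -143*(6 + 83) = -143*89 = -12727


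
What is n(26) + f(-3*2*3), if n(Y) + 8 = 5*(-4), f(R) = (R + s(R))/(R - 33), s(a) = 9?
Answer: -473/17 ≈ -27.824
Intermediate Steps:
f(R) = (9 + R)/(-33 + R) (f(R) = (R + 9)/(R - 33) = (9 + R)/(-33 + R))
n(Y) = -28 (n(Y) = -8 + 5*(-4) = -8 - 20 = -28)
n(26) + f(-3*2*3) = -28 + (9 - 3*2*3)/(-33 - 3*2*3) = -28 + (9 - 6*3)/(-33 - 6*3) = -28 + (9 - 18)/(-33 - 18) = -28 - 9/(-51) = -28 - 1/51*(-9) = -28 + 3/17 = -473/17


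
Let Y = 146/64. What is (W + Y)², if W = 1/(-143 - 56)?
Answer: 210105025/40551424 ≈ 5.1812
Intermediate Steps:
Y = 73/32 (Y = 146*(1/64) = 73/32 ≈ 2.2813)
W = -1/199 (W = 1/(-199) = -1/199 ≈ -0.0050251)
(W + Y)² = (-1/199 + 73/32)² = (14495/6368)² = 210105025/40551424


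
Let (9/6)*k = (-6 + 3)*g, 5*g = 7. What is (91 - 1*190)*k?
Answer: 1386/5 ≈ 277.20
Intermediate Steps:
g = 7/5 (g = (⅕)*7 = 7/5 ≈ 1.4000)
k = -14/5 (k = 2*((-6 + 3)*(7/5))/3 = 2*(-3*7/5)/3 = (⅔)*(-21/5) = -14/5 ≈ -2.8000)
(91 - 1*190)*k = (91 - 1*190)*(-14/5) = (91 - 190)*(-14/5) = -99*(-14/5) = 1386/5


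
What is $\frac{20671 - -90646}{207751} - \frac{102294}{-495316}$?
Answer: $\frac{38194385983}{51451197158} \approx 0.74234$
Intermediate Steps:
$\frac{20671 - -90646}{207751} - \frac{102294}{-495316} = \left(20671 + 90646\right) \frac{1}{207751} - - \frac{51147}{247658} = 111317 \cdot \frac{1}{207751} + \frac{51147}{247658} = \frac{111317}{207751} + \frac{51147}{247658} = \frac{38194385983}{51451197158}$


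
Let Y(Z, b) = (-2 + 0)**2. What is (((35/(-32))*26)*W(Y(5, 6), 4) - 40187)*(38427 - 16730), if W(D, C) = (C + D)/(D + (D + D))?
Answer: -20936368271/24 ≈ -8.7235e+8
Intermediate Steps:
Y(Z, b) = 4 (Y(Z, b) = (-2)**2 = 4)
W(D, C) = (C + D)/(3*D) (W(D, C) = (C + D)/(D + 2*D) = (C + D)/((3*D)) = (C + D)*(1/(3*D)) = (C + D)/(3*D))
(((35/(-32))*26)*W(Y(5, 6), 4) - 40187)*(38427 - 16730) = (((35/(-32))*26)*((1/3)*(4 + 4)/4) - 40187)*(38427 - 16730) = (((35*(-1/32))*26)*((1/3)*(1/4)*8) - 40187)*21697 = (-35/32*26*(2/3) - 40187)*21697 = (-455/16*2/3 - 40187)*21697 = (-455/24 - 40187)*21697 = -964943/24*21697 = -20936368271/24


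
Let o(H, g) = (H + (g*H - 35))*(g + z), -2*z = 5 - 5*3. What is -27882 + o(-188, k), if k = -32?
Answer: -184293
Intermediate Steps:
z = 5 (z = -(5 - 5*3)/2 = -(5 - 15)/2 = -½*(-10) = 5)
o(H, g) = (5 + g)*(-35 + H + H*g) (o(H, g) = (H + (g*H - 35))*(g + 5) = (H + (H*g - 35))*(5 + g) = (H + (-35 + H*g))*(5 + g) = (-35 + H + H*g)*(5 + g) = (5 + g)*(-35 + H + H*g))
-27882 + o(-188, k) = -27882 + (-175 - 35*(-32) + 5*(-188) - 188*(-32)² + 6*(-188)*(-32)) = -27882 + (-175 + 1120 - 940 - 188*1024 + 36096) = -27882 + (-175 + 1120 - 940 - 192512 + 36096) = -27882 - 156411 = -184293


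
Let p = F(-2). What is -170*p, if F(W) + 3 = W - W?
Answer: 510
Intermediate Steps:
F(W) = -3 (F(W) = -3 + (W - W) = -3 + 0 = -3)
p = -3
-170*p = -170*(-3) = 510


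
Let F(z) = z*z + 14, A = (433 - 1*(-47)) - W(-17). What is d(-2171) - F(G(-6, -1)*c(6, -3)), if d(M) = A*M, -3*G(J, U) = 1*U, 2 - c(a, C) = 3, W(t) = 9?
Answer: -9202996/9 ≈ -1.0226e+6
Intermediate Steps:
c(a, C) = -1 (c(a, C) = 2 - 1*3 = 2 - 3 = -1)
A = 471 (A = (433 - 1*(-47)) - 1*9 = (433 + 47) - 9 = 480 - 9 = 471)
G(J, U) = -U/3
d(M) = 471*M
F(z) = 14 + z**2 (F(z) = z**2 + 14 = 14 + z**2)
d(-2171) - F(G(-6, -1)*c(6, -3)) = 471*(-2171) - (14 + (-1/3*(-1)*(-1))**2) = -1022541 - (14 + ((1/3)*(-1))**2) = -1022541 - (14 + (-1/3)**2) = -1022541 - (14 + 1/9) = -1022541 - 1*127/9 = -1022541 - 127/9 = -9202996/9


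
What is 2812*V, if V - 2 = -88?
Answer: -241832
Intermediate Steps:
V = -86 (V = 2 - 88 = -86)
2812*V = 2812*(-86) = -241832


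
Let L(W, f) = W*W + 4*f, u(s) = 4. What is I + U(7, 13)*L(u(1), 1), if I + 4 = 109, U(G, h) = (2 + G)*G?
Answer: 1365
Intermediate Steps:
U(G, h) = G*(2 + G)
L(W, f) = W² + 4*f
I = 105 (I = -4 + 109 = 105)
I + U(7, 13)*L(u(1), 1) = 105 + (7*(2 + 7))*(4² + 4*1) = 105 + (7*9)*(16 + 4) = 105 + 63*20 = 105 + 1260 = 1365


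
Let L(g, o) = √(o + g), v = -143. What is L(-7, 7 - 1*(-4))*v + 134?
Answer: -152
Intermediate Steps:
L(g, o) = √(g + o)
L(-7, 7 - 1*(-4))*v + 134 = √(-7 + (7 - 1*(-4)))*(-143) + 134 = √(-7 + (7 + 4))*(-143) + 134 = √(-7 + 11)*(-143) + 134 = √4*(-143) + 134 = 2*(-143) + 134 = -286 + 134 = -152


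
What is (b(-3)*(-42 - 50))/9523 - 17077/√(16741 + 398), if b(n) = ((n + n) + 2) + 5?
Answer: -92/9523 - 17077*√17139/17139 ≈ -130.45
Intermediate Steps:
b(n) = 7 + 2*n (b(n) = (2*n + 2) + 5 = (2 + 2*n) + 5 = 7 + 2*n)
(b(-3)*(-42 - 50))/9523 - 17077/√(16741 + 398) = ((7 + 2*(-3))*(-42 - 50))/9523 - 17077/√(16741 + 398) = ((7 - 6)*(-92))*(1/9523) - 17077*√17139/17139 = (1*(-92))*(1/9523) - 17077*√17139/17139 = -92*1/9523 - 17077*√17139/17139 = -92/9523 - 17077*√17139/17139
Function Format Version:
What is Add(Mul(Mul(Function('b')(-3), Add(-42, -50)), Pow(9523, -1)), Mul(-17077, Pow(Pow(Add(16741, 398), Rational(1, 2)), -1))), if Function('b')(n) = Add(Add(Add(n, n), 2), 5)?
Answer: Add(Rational(-92, 9523), Mul(Rational(-17077, 17139), Pow(17139, Rational(1, 2)))) ≈ -130.45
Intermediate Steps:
Function('b')(n) = Add(7, Mul(2, n)) (Function('b')(n) = Add(Add(Mul(2, n), 2), 5) = Add(Add(2, Mul(2, n)), 5) = Add(7, Mul(2, n)))
Add(Mul(Mul(Function('b')(-3), Add(-42, -50)), Pow(9523, -1)), Mul(-17077, Pow(Pow(Add(16741, 398), Rational(1, 2)), -1))) = Add(Mul(Mul(Add(7, Mul(2, -3)), Add(-42, -50)), Pow(9523, -1)), Mul(-17077, Pow(Pow(Add(16741, 398), Rational(1, 2)), -1))) = Add(Mul(Mul(Add(7, -6), -92), Rational(1, 9523)), Mul(-17077, Pow(Pow(17139, Rational(1, 2)), -1))) = Add(Mul(Mul(1, -92), Rational(1, 9523)), Mul(-17077, Mul(Rational(1, 17139), Pow(17139, Rational(1, 2))))) = Add(Mul(-92, Rational(1, 9523)), Mul(Rational(-17077, 17139), Pow(17139, Rational(1, 2)))) = Add(Rational(-92, 9523), Mul(Rational(-17077, 17139), Pow(17139, Rational(1, 2))))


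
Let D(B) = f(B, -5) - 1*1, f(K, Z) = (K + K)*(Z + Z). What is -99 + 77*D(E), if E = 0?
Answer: -176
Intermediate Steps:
f(K, Z) = 4*K*Z (f(K, Z) = (2*K)*(2*Z) = 4*K*Z)
D(B) = -1 - 20*B (D(B) = 4*B*(-5) - 1*1 = -20*B - 1 = -1 - 20*B)
-99 + 77*D(E) = -99 + 77*(-1 - 20*0) = -99 + 77*(-1 + 0) = -99 + 77*(-1) = -99 - 77 = -176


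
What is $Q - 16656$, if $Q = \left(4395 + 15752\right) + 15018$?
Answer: $18509$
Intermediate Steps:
$Q = 35165$ ($Q = 20147 + 15018 = 35165$)
$Q - 16656 = 35165 - 16656 = 18509$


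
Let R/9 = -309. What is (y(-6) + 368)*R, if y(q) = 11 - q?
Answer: -1070685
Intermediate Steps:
R = -2781 (R = 9*(-309) = -2781)
(y(-6) + 368)*R = ((11 - 1*(-6)) + 368)*(-2781) = ((11 + 6) + 368)*(-2781) = (17 + 368)*(-2781) = 385*(-2781) = -1070685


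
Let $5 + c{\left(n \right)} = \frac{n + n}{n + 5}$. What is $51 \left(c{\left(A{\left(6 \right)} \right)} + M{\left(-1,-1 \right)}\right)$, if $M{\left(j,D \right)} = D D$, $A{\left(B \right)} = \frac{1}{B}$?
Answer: $- \frac{6222}{31} \approx -200.71$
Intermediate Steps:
$M{\left(j,D \right)} = D^{2}$
$c{\left(n \right)} = -5 + \frac{2 n}{5 + n}$ ($c{\left(n \right)} = -5 + \frac{n + n}{n + 5} = -5 + \frac{2 n}{5 + n}$)
$51 \left(c{\left(A{\left(6 \right)} \right)} + M{\left(-1,-1 \right)}\right) = 51 \left(\frac{-25 - \frac{3}{6}}{5 + \frac{1}{6}} + \left(-1\right)^{2}\right) = 51 \left(\frac{-25 - \frac{1}{2}}{5 + \frac{1}{6}} + 1\right) = 51 \left(\frac{-25 - \frac{1}{2}}{\frac{31}{6}} + 1\right) = 51 \left(\frac{6}{31} \left(- \frac{51}{2}\right) + 1\right) = 51 \left(- \frac{153}{31} + 1\right) = 51 \left(- \frac{122}{31}\right) = - \frac{6222}{31}$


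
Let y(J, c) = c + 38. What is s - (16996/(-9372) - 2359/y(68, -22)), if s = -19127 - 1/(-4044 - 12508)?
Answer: -1471964917309/77562672 ≈ -18978.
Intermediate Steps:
y(J, c) = 38 + c
s = -316590103/16552 (s = -19127 - 1/(-16552) = -19127 - 1*(-1/16552) = -19127 + 1/16552 = -316590103/16552 ≈ -19127.)
s - (16996/(-9372) - 2359/y(68, -22)) = -316590103/16552 - (16996/(-9372) - 2359/(38 - 22)) = -316590103/16552 - (16996*(-1/9372) - 2359/16) = -316590103/16552 - (-4249/2343 - 2359*1/16) = -316590103/16552 - (-4249/2343 - 2359/16) = -316590103/16552 - 1*(-5595121/37488) = -316590103/16552 + 5595121/37488 = -1471964917309/77562672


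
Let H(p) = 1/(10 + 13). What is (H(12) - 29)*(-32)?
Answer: 21312/23 ≈ 926.61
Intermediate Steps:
H(p) = 1/23
(H(12) - 29)*(-32) = (1/23 - 29)*(-32) = -666/23*(-32) = 21312/23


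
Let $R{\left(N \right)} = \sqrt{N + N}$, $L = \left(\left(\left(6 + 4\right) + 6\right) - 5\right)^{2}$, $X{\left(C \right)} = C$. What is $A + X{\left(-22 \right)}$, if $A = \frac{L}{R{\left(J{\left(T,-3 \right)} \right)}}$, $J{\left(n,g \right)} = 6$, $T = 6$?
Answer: $-22 + \frac{121 \sqrt{3}}{6} \approx 12.93$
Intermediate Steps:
$L = 121$ ($L = \left(\left(10 + 6\right) - 5\right)^{2} = \left(16 - 5\right)^{2} = 11^{2} = 121$)
$R{\left(N \right)} = \sqrt{2} \sqrt{N}$ ($R{\left(N \right)} = \sqrt{2 N} = \sqrt{2} \sqrt{N}$)
$A = \frac{121 \sqrt{3}}{6}$ ($A = \frac{121}{\sqrt{2} \sqrt{6}} = \frac{121}{2 \sqrt{3}} = 121 \frac{\sqrt{3}}{6} = \frac{121 \sqrt{3}}{6} \approx 34.93$)
$A + X{\left(-22 \right)} = \frac{121 \sqrt{3}}{6} - 22 = -22 + \frac{121 \sqrt{3}}{6}$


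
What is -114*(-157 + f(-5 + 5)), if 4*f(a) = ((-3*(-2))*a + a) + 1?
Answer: 35739/2 ≈ 17870.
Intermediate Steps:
f(a) = ¼ + 7*a/4 (f(a) = (((-3*(-2))*a + a) + 1)/4 = ((6*a + a) + 1)/4 = (7*a + 1)/4 = (1 + 7*a)/4 = ¼ + 7*a/4)
-114*(-157 + f(-5 + 5)) = -114*(-157 + (¼ + 7*(-5 + 5)/4)) = -114*(-157 + (¼ + (7/4)*0)) = -114*(-157 + (¼ + 0)) = -114*(-157 + ¼) = -114*(-627/4) = 35739/2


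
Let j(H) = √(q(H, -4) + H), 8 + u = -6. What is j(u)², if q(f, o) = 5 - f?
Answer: 5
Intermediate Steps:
u = -14 (u = -8 - 6 = -14)
j(H) = √5 (j(H) = √((5 - H) + H) = √5)
j(u)² = (√5)² = 5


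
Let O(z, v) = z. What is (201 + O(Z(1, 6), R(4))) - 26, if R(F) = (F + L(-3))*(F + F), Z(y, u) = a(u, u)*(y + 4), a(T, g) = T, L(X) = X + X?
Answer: 205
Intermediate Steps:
L(X) = 2*X
Z(y, u) = u*(4 + y) (Z(y, u) = u*(y + 4) = u*(4 + y))
R(F) = 2*F*(-6 + F) (R(F) = (F + 2*(-3))*(F + F) = (F - 6)*(2*F) = (-6 + F)*(2*F) = 2*F*(-6 + F))
(201 + O(Z(1, 6), R(4))) - 26 = (201 + 6*(4 + 1)) - 26 = (201 + 6*5) - 26 = (201 + 30) - 26 = 231 - 26 = 205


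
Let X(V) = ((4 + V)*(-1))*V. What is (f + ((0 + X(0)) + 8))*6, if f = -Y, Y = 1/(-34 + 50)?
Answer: 381/8 ≈ 47.625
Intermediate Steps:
Y = 1/16 ≈ 0.062500
X(V) = V*(-4 - V) (X(V) = (-4 - V)*V = V*(-4 - V))
f = -1/16 (f = -1*1/16 = -1/16 ≈ -0.062500)
(f + ((0 + X(0)) + 8))*6 = (-1/16 + ((0 - 1*0*(4 + 0)) + 8))*6 = (-1/16 + ((0 - 1*0*4) + 8))*6 = (-1/16 + ((0 + 0) + 8))*6 = (-1/16 + (0 + 8))*6 = (-1/16 + 8)*6 = (127/16)*6 = 381/8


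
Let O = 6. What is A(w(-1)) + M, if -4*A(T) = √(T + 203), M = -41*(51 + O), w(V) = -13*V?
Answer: -2337 - 3*√6/2 ≈ -2340.7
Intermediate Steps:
M = -2337 (M = -41*(51 + 6) = -41*57 = -2337)
A(T) = -√(203 + T)/4 (A(T) = -√(T + 203)/4 = -√(203 + T)/4)
A(w(-1)) + M = -√(203 - 13*(-1))/4 - 2337 = -√(203 + 13)/4 - 2337 = -3*√6/2 - 2337 = -2337 - 3*√6/2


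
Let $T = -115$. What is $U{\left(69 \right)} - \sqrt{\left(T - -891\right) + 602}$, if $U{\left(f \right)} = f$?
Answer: $69 - \sqrt{1378} \approx 31.879$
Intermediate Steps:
$U{\left(69 \right)} - \sqrt{\left(T - -891\right) + 602} = 69 - \sqrt{\left(-115 - -891\right) + 602} = 69 - \sqrt{\left(-115 + 891\right) + 602} = 69 - \sqrt{776 + 602} = 69 - \sqrt{1378}$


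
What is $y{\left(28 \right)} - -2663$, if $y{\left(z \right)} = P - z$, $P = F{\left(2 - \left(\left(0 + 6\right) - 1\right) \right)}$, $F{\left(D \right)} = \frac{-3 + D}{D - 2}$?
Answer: $\frac{13181}{5} \approx 2636.2$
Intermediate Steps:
$F{\left(D \right)} = \frac{-3 + D}{-2 + D}$
$P = \frac{6}{5}$ ($P = \frac{-3 + \left(2 - \left(\left(0 + 6\right) - 1\right)\right)}{-2 + \left(2 - \left(\left(0 + 6\right) - 1\right)\right)} = \frac{-3 + \left(2 - \left(6 - 1\right)\right)}{-2 + \left(2 - \left(6 - 1\right)\right)} = \frac{-3 + \left(2 - 5\right)}{-2 + \left(2 - 5\right)} = \frac{-3 - 3}{-2 - 3} = \frac{1}{-5} \left(-6\right) = \left(- \frac{1}{5}\right) \left(-6\right) = \frac{6}{5} \approx 1.2$)
$y{\left(z \right)} = \frac{6}{5} - z$
$y{\left(28 \right)} - -2663 = \left(\frac{6}{5} - 28\right) - -2663 = \left(\frac{6}{5} - 28\right) + 2663 = - \frac{134}{5} + 2663 = \frac{13181}{5}$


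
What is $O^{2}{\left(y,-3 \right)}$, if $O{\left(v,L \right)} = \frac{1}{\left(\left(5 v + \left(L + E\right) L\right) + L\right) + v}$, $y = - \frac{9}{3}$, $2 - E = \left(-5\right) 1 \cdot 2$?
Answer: $\frac{1}{2304} \approx 0.00043403$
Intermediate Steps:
$E = 12$ ($E = 2 - \left(-5\right) 1 \cdot 2 = 2 - \left(-5\right) 2 = 2 - -10 = 2 + 10 = 12$)
$y = -3$ ($y = \left(-9\right) \frac{1}{3} = -3$)
$O{\left(v,L \right)} = \frac{1}{L + 6 v + L \left(12 + L\right)}$ ($O{\left(v,L \right)} = \frac{1}{\left(\left(5 v + \left(L + 12\right) L\right) + L\right) + v} = \frac{1}{\left(\left(5 v + \left(12 + L\right) L\right) + L\right) + v} = \frac{1}{\left(\left(5 v + L \left(12 + L\right)\right) + L\right) + v} = \frac{1}{\left(L + 5 v + L \left(12 + L\right)\right) + v} = \frac{1}{L + 6 v + L \left(12 + L\right)}$)
$O^{2}{\left(y,-3 \right)} = \left(\frac{1}{\left(-3\right)^{2} + 6 \left(-3\right) + 13 \left(-3\right)}\right)^{2} = \left(\frac{1}{9 - 18 - 39}\right)^{2} = \left(\frac{1}{-48}\right)^{2} = \left(- \frac{1}{48}\right)^{2} = \frac{1}{2304}$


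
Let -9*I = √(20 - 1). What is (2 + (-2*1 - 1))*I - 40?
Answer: -40 + √19/9 ≈ -39.516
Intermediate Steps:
I = -√19/9 (I = -√(20 - 1)/9 = -√19/9 ≈ -0.48432)
(2 + (-2*1 - 1))*I - 40 = (2 + (-2*1 - 1))*(-√19/9) - 40 = (2 + (-2 - 1))*(-√19/9) - 40 = (2 - 3)*(-√19/9) - 40 = -(-1)*√19/9 - 40 = √19/9 - 40 = -40 + √19/9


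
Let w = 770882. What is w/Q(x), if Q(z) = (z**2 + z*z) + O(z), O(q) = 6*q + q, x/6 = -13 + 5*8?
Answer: 385441/26811 ≈ 14.376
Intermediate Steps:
x = 162 (x = 6*(-13 + 5*8) = 6*(-13 + 40) = 6*27 = 162)
O(q) = 7*q
Q(z) = 2*z**2 + 7*z (Q(z) = (z**2 + z*z) + 7*z = (z**2 + z**2) + 7*z = 2*z**2 + 7*z)
w/Q(x) = 770882/((162*(7 + 2*162))) = 770882/((162*(7 + 324))) = 770882/((162*331)) = 770882/53622 = 770882*(1/53622) = 385441/26811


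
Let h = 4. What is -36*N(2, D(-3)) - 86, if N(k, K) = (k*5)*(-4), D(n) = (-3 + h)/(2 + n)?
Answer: 1354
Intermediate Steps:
D(n) = 1/(2 + n) (D(n) = (-3 + 4)/(2 + n) = 1/(2 + n))
N(k, K) = -20*k (N(k, K) = (5*k)*(-4) = -20*k)
-36*N(2, D(-3)) - 86 = -(-720)*2 - 86 = -36*(-40) - 86 = 1440 - 86 = 1354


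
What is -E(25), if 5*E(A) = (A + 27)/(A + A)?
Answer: -26/125 ≈ -0.20800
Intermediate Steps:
E(A) = (27 + A)/(10*A) (E(A) = ((A + 27)/(A + A))/5 = ((27 + A)/((2*A)))/5 = ((27 + A)*(1/(2*A)))/5 = ((27 + A)/(2*A))/5 = (27 + A)/(10*A))
-E(25) = -(27 + 25)/(10*25) = -52/(10*25) = -1*26/125 = -26/125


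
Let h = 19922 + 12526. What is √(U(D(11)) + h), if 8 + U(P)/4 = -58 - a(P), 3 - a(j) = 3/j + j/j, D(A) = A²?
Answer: 2*√973327/11 ≈ 179.38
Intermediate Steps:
a(j) = 2 - 3/j (a(j) = 3 - (3/j + j/j) = 3 - (3/j + 1) = 3 - (1 + 3/j) = 3 + (-1 - 3/j) = 2 - 3/j)
U(P) = -272 + 12/P (U(P) = -32 + 4*(-58 - (2 - 3/P)) = -32 + 4*(-58 + (-2 + 3/P)) = -32 + 4*(-60 + 3/P) = -32 + (-240 + 12/P) = -272 + 12/P)
h = 32448
√(U(D(11)) + h) = √((-272 + 12/(11²)) + 32448) = √((-272 + 12/121) + 32448) = √(-32900/121 + 32448) = √(3893308/121) = 2*√973327/11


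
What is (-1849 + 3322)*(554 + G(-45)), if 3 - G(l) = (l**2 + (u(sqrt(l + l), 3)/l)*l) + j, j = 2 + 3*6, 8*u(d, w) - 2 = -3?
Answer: -17533119/8 ≈ -2.1916e+6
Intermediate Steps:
u(d, w) = -1/8 (u(d, w) = 1/4 + (1/8)*(-3) = 1/4 - 3/8 = -1/8)
j = 20 (j = 2 + 18 = 20)
G(l) = -135/8 - l**2 (G(l) = 3 - ((l**2 + (-1/(8*l))*l) + 20) = 3 - ((l**2 - 1/8) + 20) = 3 - ((-1/8 + l**2) + 20) = 3 - (159/8 + l**2) = 3 + (-159/8 - l**2) = -135/8 - l**2)
(-1849 + 3322)*(554 + G(-45)) = (-1849 + 3322)*(554 + (-135/8 - 1*(-45)**2)) = 1473*(554 + (-135/8 - 1*2025)) = 1473*(554 + (-135/8 - 2025)) = 1473*(554 - 16335/8) = 1473*(-11903/8) = -17533119/8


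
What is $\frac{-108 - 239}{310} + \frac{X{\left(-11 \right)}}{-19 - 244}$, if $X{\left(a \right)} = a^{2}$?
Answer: $- \frac{128771}{81530} \approx -1.5794$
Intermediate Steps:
$\frac{-108 - 239}{310} + \frac{X{\left(-11 \right)}}{-19 - 244} = \frac{-108 - 239}{310} + \frac{\left(-11\right)^{2}}{-19 - 244} = \left(-347\right) \frac{1}{310} + \frac{121}{-263} = - \frac{347}{310} + 121 \left(- \frac{1}{263}\right) = - \frac{347}{310} - \frac{121}{263} = - \frac{128771}{81530}$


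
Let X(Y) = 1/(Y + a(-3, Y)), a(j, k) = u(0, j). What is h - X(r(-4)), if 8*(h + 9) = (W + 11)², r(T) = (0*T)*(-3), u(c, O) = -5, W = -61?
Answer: 3037/10 ≈ 303.70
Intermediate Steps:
a(j, k) = -5
r(T) = 0 (r(T) = 0*(-3) = 0)
X(Y) = 1/(-5 + Y) (X(Y) = 1/(Y - 5) = 1/(-5 + Y))
h = 607/2 (h = -9 + (-61 + 11)²/8 = -9 + (⅛)*(-50)² = -9 + (⅛)*2500 = -9 + 625/2 = 607/2 ≈ 303.50)
h - X(r(-4)) = 607/2 - 1/(-5 + 0) = 607/2 - 1/(-5) = 607/2 - 1*(-⅕) = 607/2 + ⅕ = 3037/10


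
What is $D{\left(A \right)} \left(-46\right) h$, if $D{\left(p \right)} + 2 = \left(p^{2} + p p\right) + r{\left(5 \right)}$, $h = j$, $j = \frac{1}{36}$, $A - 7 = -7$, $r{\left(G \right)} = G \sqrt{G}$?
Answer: $\frac{23}{9} - \frac{115 \sqrt{5}}{18} \approx -11.73$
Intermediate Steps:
$r{\left(G \right)} = G^{\frac{3}{2}}$
$A = 0$ ($A = 7 - 7 = 0$)
$j = \frac{1}{36} \approx 0.027778$
$h = \frac{1}{36} \approx 0.027778$
$D{\left(p \right)} = -2 + 2 p^{2} + 5 \sqrt{5}$ ($D{\left(p \right)} = -2 + \left(\left(p^{2} + p p\right) + 5^{\frac{3}{2}}\right) = -2 + \left(\left(p^{2} + p^{2}\right) + 5 \sqrt{5}\right) = -2 + \left(2 p^{2} + 5 \sqrt{5}\right) = -2 + 2 p^{2} + 5 \sqrt{5}$)
$D{\left(A \right)} \left(-46\right) h = \left(-2 + 2 \cdot 0^{2} + 5 \sqrt{5}\right) \left(-46\right) \frac{1}{36} = \left(-2 + 2 \cdot 0 + 5 \sqrt{5}\right) \left(-46\right) \frac{1}{36} = \left(-2 + 0 + 5 \sqrt{5}\right) \left(-46\right) \frac{1}{36} = \left(-2 + 5 \sqrt{5}\right) \left(-46\right) \frac{1}{36} = \left(92 - 230 \sqrt{5}\right) \frac{1}{36} = \frac{23}{9} - \frac{115 \sqrt{5}}{18}$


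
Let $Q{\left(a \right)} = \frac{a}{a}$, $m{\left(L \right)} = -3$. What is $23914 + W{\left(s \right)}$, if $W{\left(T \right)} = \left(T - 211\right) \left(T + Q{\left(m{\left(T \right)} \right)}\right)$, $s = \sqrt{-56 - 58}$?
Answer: $23589 - 210 i \sqrt{114} \approx 23589.0 - 2242.2 i$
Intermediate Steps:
$Q{\left(a \right)} = 1$
$s = i \sqrt{114}$ ($s = \sqrt{-114} = i \sqrt{114} \approx 10.677 i$)
$W{\left(T \right)} = \left(1 + T\right) \left(-211 + T\right)$ ($W{\left(T \right)} = \left(T - 211\right) \left(T + 1\right) = \left(-211 + T\right) \left(1 + T\right) = \left(1 + T\right) \left(-211 + T\right)$)
$23914 + W{\left(s \right)} = 23914 - \left(211 + 114 + 210 i \sqrt{114}\right) = 23914 - \left(325 + 210 i \sqrt{114}\right) = 23589 - 210 i \sqrt{114}$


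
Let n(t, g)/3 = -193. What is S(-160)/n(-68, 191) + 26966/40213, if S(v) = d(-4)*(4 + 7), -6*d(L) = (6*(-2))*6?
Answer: 3435066/7761109 ≈ 0.44260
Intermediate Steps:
n(t, g) = -579 (n(t, g) = 3*(-193) = -579)
d(L) = 12 (d(L) = -6*(-2)*6/6 = -(-2)*6 = -⅙*(-72) = 12)
S(v) = 132 (S(v) = 12*(4 + 7) = 12*11 = 132)
S(-160)/n(-68, 191) + 26966/40213 = 132/(-579) + 26966/40213 = 132*(-1/579) + 26966*(1/40213) = -44/193 + 26966/40213 = 3435066/7761109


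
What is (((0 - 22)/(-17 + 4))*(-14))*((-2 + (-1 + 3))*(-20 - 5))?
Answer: 0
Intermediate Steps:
(((0 - 22)/(-17 + 4))*(-14))*((-2 + (-1 + 3))*(-20 - 5)) = (-22/(-13)*(-14))*((-2 + 2)*(-25)) = (-22*(-1/13)*(-14))*(0*(-25)) = ((22/13)*(-14))*0 = -308/13*0 = 0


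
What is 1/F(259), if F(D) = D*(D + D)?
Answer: 1/134162 ≈ 7.4537e-6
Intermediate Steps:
F(D) = 2*D² (F(D) = D*(2*D) = 2*D²)
1/F(259) = 1/(2*259²) = 1/(2*67081) = 1/134162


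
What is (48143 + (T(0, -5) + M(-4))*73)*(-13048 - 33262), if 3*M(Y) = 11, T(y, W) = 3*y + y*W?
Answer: -6725693920/3 ≈ -2.2419e+9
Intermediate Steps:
T(y, W) = 3*y + W*y
M(Y) = 11/3 (M(Y) = (⅓)*11 = 11/3)
(48143 + (T(0, -5) + M(-4))*73)*(-13048 - 33262) = (48143 + (0*(3 - 5) + 11/3)*73)*(-13048 - 33262) = (48143 + (0*(-2) + 11/3)*73)*(-46310) = (48143 + (0 + 11/3)*73)*(-46310) = (48143 + (11/3)*73)*(-46310) = (48143 + 803/3)*(-46310) = (145232/3)*(-46310) = -6725693920/3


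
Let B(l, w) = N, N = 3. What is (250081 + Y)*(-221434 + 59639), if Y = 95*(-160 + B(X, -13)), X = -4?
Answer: -38048682970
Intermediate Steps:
B(l, w) = 3
Y = -14915 (Y = 95*(-160 + 3) = 95*(-157) = -14915)
(250081 + Y)*(-221434 + 59639) = (250081 - 14915)*(-221434 + 59639) = 235166*(-161795) = -38048682970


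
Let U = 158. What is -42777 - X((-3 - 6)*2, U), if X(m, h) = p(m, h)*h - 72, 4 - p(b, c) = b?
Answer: -46181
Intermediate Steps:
p(b, c) = 4 - b
X(m, h) = -72 + h*(4 - m) (X(m, h) = (4 - m)*h - 72 = h*(4 - m) - 72 = -72 + h*(4 - m))
-42777 - X((-3 - 6)*2, U) = -42777 - (-72 - 1*158*(-4 + (-3 - 6)*2)) = -42777 - (-72 - 1*158*(-4 - 9*2)) = -42777 - (-72 - 1*158*(-4 - 18)) = -42777 - (-72 - 1*158*(-22)) = -42777 - (-72 + 3476) = -42777 - 1*3404 = -42777 - 3404 = -46181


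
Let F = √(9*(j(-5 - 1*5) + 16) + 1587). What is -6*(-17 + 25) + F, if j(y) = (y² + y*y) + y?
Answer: -48 + √3441 ≈ 10.660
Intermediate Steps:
j(y) = y + 2*y² (j(y) = (y² + y²) + y = 2*y² + y = y + 2*y²)
F = √3441 (F = √(9*((-5 - 1*5)*(1 + 2*(-5 - 1*5)) + 16) + 1587) = √(9*((-5 - 5)*(1 + 2*(-5 - 5)) + 16) + 1587) = √(9*(-10*(1 + 2*(-10)) + 16) + 1587) = √(9*(-10*(1 - 20) + 16) + 1587) = √(9*(-10*(-19) + 16) + 1587) = √(9*(190 + 16) + 1587) = √(9*206 + 1587) = √(1854 + 1587) = √3441 ≈ 58.660)
-6*(-17 + 25) + F = -6*(-17 + 25) + √3441 = -6*8 + √3441 = -48 + √3441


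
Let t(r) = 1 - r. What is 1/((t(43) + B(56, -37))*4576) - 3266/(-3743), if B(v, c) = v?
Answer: 209236767/239791552 ≈ 0.87258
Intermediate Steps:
1/((t(43) + B(56, -37))*4576) - 3266/(-3743) = 1/(((1 - 1*43) + 56)*4576) - 3266/(-3743) = (1/4576)/((1 - 43) + 56) - 3266*(-1/3743) = (1/4576)/(-42 + 56) + 3266/3743 = (1/4576)/14 + 3266/3743 = (1/14)*(1/4576) + 3266/3743 = 1/64064 + 3266/3743 = 209236767/239791552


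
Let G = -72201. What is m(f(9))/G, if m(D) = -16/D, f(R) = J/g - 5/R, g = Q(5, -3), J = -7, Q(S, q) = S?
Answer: -30/264737 ≈ -0.00011332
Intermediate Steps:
g = 5
f(R) = -7/5 - 5/R
m(f(9))/G = -16/(-7/5 - 5/9)/(-72201) = -16/(-7/5 - 5*⅑)*(-1/72201) = -16/(-7/5 - 5/9)*(-1/72201) = -16/(-88/45)*(-1/72201) = -16*(-45/88)*(-1/72201) = (90/11)*(-1/72201) = -30/264737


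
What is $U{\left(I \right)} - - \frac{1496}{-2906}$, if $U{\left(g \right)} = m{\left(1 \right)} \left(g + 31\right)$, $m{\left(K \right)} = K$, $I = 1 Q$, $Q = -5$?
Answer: $\frac{37030}{1453} \approx 25.485$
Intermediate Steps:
$I = -5$ ($I = 1 \left(-5\right) = -5$)
$U{\left(g \right)} = 31 + g$ ($U{\left(g \right)} = 1 \left(g + 31\right) = 1 \left(31 + g\right) = 31 + g$)
$U{\left(I \right)} - - \frac{1496}{-2906} = \left(31 - 5\right) - - \frac{1496}{-2906} = 26 - \left(-1496\right) \left(- \frac{1}{2906}\right) = 26 - \frac{748}{1453} = \frac{37030}{1453}$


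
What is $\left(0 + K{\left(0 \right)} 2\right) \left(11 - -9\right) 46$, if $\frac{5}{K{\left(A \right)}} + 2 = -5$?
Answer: $- \frac{9200}{7} \approx -1314.3$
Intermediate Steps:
$K{\left(A \right)} = - \frac{5}{7}$ ($K{\left(A \right)} = \frac{5}{-2 - 5} = \frac{5}{-7} = 5 \left(- \frac{1}{7}\right) = - \frac{5}{7}$)
$\left(0 + K{\left(0 \right)} 2\right) \left(11 - -9\right) 46 = \left(0 - \frac{10}{7}\right) \left(11 - -9\right) 46 = \left(0 - \frac{10}{7}\right) \left(11 + 9\right) 46 = \left(- \frac{10}{7}\right) 20 \cdot 46 = \left(- \frac{200}{7}\right) 46 = - \frac{9200}{7}$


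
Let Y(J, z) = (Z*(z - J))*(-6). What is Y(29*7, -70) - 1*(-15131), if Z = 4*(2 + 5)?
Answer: 60995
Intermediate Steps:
Z = 28 (Z = 4*7 = 28)
Y(J, z) = -168*z + 168*J (Y(J, z) = (28*(z - J))*(-6) = (-28*J + 28*z)*(-6) = -168*z + 168*J)
Y(29*7, -70) - 1*(-15131) = (-168*(-70) + 168*(29*7)) - 1*(-15131) = (11760 + 168*203) + 15131 = (11760 + 34104) + 15131 = 45864 + 15131 = 60995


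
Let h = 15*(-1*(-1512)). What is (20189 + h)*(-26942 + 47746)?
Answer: 891846676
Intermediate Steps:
h = 22680 (h = 15*1512 = 22680)
(20189 + h)*(-26942 + 47746) = (20189 + 22680)*(-26942 + 47746) = 42869*20804 = 891846676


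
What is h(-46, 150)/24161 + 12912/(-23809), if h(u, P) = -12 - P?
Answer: -315823890/575249249 ≈ -0.54902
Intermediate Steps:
h(-46, 150)/24161 + 12912/(-23809) = (-12 - 1*150)/24161 + 12912/(-23809) = (-12 - 150)*(1/24161) + 12912*(-1/23809) = -162*1/24161 - 12912/23809 = -162/24161 - 12912/23809 = -315823890/575249249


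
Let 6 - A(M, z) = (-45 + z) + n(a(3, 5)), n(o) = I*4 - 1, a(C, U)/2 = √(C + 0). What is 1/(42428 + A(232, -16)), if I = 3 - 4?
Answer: 1/42500 ≈ 2.3529e-5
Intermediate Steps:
I = -1
a(C, U) = 2*√C (a(C, U) = 2*√(C + 0) = 2*√C)
n(o) = -5 (n(o) = -1*4 - 1 = -4 - 1 = -5)
A(M, z) = 56 - z (A(M, z) = 6 - ((-45 + z) - 5) = 6 - (-50 + z) = 6 + (50 - z) = 56 - z)
1/(42428 + A(232, -16)) = 1/(42428 + (56 - 1*(-16))) = 1/(42428 + (56 + 16)) = 1/(42428 + 72) = 1/42500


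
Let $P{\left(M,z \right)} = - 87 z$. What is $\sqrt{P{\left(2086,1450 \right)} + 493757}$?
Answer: $\sqrt{367607} \approx 606.31$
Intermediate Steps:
$\sqrt{P{\left(2086,1450 \right)} + 493757} = \sqrt{\left(-87\right) 1450 + 493757} = \sqrt{-126150 + 493757} = \sqrt{367607}$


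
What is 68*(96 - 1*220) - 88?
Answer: -8520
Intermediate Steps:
68*(96 - 1*220) - 88 = 68*(96 - 220) - 88 = 68*(-124) - 88 = -8432 - 88 = -8520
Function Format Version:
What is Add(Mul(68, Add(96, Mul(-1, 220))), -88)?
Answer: -8520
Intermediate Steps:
Add(Mul(68, Add(96, Mul(-1, 220))), -88) = Add(Mul(68, Add(96, -220)), -88) = Add(Mul(68, -124), -88) = Add(-8432, -88) = -8520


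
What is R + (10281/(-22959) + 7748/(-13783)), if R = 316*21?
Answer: 699867370379/105481299 ≈ 6635.0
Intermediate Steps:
R = 6636
R + (10281/(-22959) + 7748/(-13783)) = 6636 + (10281/(-22959) + 7748/(-13783)) = 6636 + (10281*(-1/22959) + 7748*(-1/13783)) = 6636 + (-3427/7653 - 7748/13783) = 6636 - 106529785/105481299 = 699867370379/105481299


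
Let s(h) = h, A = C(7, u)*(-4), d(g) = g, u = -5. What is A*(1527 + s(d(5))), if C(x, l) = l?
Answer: 30640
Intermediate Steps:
A = 20 (A = -5*(-4) = 20)
A*(1527 + s(d(5))) = 20*(1527 + 5) = 20*1532 = 30640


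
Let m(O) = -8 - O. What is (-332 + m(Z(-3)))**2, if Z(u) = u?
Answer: 113569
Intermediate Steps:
(-332 + m(Z(-3)))**2 = (-332 + (-8 - 1*(-3)))**2 = (-332 + (-8 + 3))**2 = (-332 - 5)**2 = (-337)**2 = 113569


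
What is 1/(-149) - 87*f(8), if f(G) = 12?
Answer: -155557/149 ≈ -1044.0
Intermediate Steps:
1/(-149) - 87*f(8) = 1/(-149) - 87*12 = -1/149 - 1044 = -155557/149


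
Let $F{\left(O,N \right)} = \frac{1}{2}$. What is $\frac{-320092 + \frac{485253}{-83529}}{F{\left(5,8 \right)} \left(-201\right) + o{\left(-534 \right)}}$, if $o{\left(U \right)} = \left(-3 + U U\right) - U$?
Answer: $- \frac{1980551846}{1767018871} \approx -1.1208$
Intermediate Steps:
$F{\left(O,N \right)} = \frac{1}{2}$
$o{\left(U \right)} = -3 + U^{2} - U$ ($o{\left(U \right)} = \left(-3 + U^{2}\right) - U = -3 + U^{2} - U$)
$\frac{-320092 + \frac{485253}{-83529}}{F{\left(5,8 \right)} \left(-201\right) + o{\left(-534 \right)}} = \frac{-320092 + \frac{485253}{-83529}}{\frac{1}{2} \left(-201\right) - \left(-531 - 285156\right)} = \frac{-320092 + 485253 \left(- \frac{1}{83529}\right)}{- \frac{201}{2} + \left(-3 + 285156 + 534\right)} = \frac{-320092 - \frac{53917}{9281}}{- \frac{201}{2} + 285687} = - \frac{2970827769}{9281 \cdot \frac{571173}{2}} = \left(- \frac{2970827769}{9281}\right) \frac{2}{571173} = - \frac{1980551846}{1767018871}$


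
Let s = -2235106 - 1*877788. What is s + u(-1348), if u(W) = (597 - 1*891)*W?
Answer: -2716582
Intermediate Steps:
s = -3112894 (s = -2235106 - 877788 = -3112894)
u(W) = -294*W (u(W) = (597 - 891)*W = -294*W)
s + u(-1348) = -3112894 - 294*(-1348) = -3112894 + 396312 = -2716582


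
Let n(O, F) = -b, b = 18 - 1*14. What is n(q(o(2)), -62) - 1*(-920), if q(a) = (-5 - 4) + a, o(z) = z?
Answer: 916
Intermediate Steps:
b = 4 (b = 18 - 14 = 4)
q(a) = -9 + a
n(O, F) = -4 (n(O, F) = -1*4 = -4)
n(q(o(2)), -62) - 1*(-920) = -4 - 1*(-920) = -4 + 920 = 916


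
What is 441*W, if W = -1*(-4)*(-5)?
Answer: -8820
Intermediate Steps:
W = -20 (W = 4*(-5) = -20)
441*W = 441*(-20) = -8820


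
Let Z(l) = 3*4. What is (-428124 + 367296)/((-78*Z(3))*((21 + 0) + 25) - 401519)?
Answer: 60828/444575 ≈ 0.13682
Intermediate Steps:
Z(l) = 12
(-428124 + 367296)/((-78*Z(3))*((21 + 0) + 25) - 401519) = (-428124 + 367296)/((-78*12)*((21 + 0) + 25) - 401519) = -60828/(-936*(21 + 25) - 401519) = -60828/(-936*46 - 401519) = -60828/(-43056 - 401519) = -60828/(-444575) = -60828*(-1/444575) = 60828/444575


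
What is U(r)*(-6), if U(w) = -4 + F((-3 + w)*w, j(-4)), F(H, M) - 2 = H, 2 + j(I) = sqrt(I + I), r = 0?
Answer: 12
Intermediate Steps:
j(I) = -2 + sqrt(2)*sqrt(I) (j(I) = -2 + sqrt(I + I) = -2 + sqrt(2*I) = -2 + sqrt(2)*sqrt(I))
F(H, M) = 2 + H
U(w) = -2 + w*(-3 + w) (U(w) = -4 + (2 + (-3 + w)*w) = -4 + (2 + w*(-3 + w)) = -2 + w*(-3 + w))
U(r)*(-6) = (-2 + 0*(-3 + 0))*(-6) = (-2 + 0*(-3))*(-6) = (-2 + 0)*(-6) = -2*(-6) = 12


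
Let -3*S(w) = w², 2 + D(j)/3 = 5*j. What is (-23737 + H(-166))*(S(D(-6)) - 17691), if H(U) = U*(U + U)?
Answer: -651439125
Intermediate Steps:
H(U) = 2*U² (H(U) = U*(2*U) = 2*U²)
D(j) = -6 + 15*j (D(j) = -6 + 3*(5*j) = -6 + 15*j)
S(w) = -w²/3
(-23737 + H(-166))*(S(D(-6)) - 17691) = (-23737 + 2*(-166)²)*(-(-6 + 15*(-6))²/3 - 17691) = (-23737 + 2*27556)*(-(-6 - 90)²/3 - 17691) = (-23737 + 55112)*(-⅓*(-96)² - 17691) = 31375*(-⅓*9216 - 17691) = 31375*(-3072 - 17691) = 31375*(-20763) = -651439125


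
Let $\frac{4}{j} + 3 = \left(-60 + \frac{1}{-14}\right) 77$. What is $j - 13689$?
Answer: $- \frac{126719081}{9257} \approx -13689.0$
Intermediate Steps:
$j = - \frac{8}{9257}$ ($j = \frac{4}{-3 + \left(-60 + \frac{1}{-14}\right) 77} = \frac{4}{-3 + \left(-60 - \frac{1}{14}\right) 77} = \frac{4}{-3 - \frac{9251}{2}} = \frac{4}{- \frac{9257}{2}} = 4 \left(- \frac{2}{9257}\right) = - \frac{8}{9257} \approx -0.00086421$)
$j - 13689 = - \frac{8}{9257} - 13689 = - \frac{126719081}{9257}$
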